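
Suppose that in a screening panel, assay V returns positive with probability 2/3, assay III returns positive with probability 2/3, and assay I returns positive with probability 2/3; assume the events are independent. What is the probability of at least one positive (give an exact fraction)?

26/27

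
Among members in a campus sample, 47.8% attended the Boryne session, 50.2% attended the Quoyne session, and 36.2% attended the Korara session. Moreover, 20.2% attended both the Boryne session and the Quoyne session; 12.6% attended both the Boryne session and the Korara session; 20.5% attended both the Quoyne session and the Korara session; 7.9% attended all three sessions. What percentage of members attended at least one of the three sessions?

By inclusion-exclusion,
P(≥1) = 47.8 + 50.2 + 36.2 − 20.2 − 12.6 − 20.5 + 7.9 = 88.8%

88.8%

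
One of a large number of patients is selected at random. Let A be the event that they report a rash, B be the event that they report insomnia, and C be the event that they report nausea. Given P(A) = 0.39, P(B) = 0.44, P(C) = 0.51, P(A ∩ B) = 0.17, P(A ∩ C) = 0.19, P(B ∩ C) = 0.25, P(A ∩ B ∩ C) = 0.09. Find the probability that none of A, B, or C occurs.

0.18

Using inclusion–exclusion:
P(A ∪ B ∪ C) = 0.39 + 0.44 + 0.51 − 0.17 − 0.19 − 0.25 + 0.09 = 0.82
P(none) = 1 − 0.82 = 0.18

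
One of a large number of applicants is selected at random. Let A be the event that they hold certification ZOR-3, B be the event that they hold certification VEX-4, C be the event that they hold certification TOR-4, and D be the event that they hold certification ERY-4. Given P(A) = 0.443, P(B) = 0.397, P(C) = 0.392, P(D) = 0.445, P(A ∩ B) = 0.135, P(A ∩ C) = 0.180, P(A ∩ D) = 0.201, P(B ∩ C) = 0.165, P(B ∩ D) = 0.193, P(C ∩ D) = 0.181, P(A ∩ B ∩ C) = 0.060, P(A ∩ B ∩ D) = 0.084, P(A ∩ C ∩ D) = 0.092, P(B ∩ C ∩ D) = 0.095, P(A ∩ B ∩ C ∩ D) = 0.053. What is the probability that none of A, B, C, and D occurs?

Using inclusion–exclusion:
P(A ∪ B ∪ C ∪ D) = 0.443 + 0.397 + 0.392 + 0.445 − 0.135 − 0.180 − 0.201 − 0.165 − 0.193 − 0.181 + 0.060 + 0.084 + 0.092 + 0.095 − 0.053 = 0.900
P(none) = 1 − 0.900 = 0.100

0.100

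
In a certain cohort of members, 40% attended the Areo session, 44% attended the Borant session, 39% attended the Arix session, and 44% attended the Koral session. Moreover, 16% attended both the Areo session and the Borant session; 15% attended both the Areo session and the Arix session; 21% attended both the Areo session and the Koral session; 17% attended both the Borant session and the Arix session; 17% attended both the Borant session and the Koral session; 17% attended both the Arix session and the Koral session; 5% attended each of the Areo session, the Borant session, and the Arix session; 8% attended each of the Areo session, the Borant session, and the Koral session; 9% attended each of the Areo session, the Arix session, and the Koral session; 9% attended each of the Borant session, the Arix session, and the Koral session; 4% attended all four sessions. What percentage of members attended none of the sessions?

Apply inclusion-exclusion:
P(≥1) = 40 + 44 + 39 + 44 − 16 − 15 − 21 − 17 − 17 − 17 + 5 + 8 + 9 + 9 − 4 = 91%
P(none) = 100% − 91% = 9%

9%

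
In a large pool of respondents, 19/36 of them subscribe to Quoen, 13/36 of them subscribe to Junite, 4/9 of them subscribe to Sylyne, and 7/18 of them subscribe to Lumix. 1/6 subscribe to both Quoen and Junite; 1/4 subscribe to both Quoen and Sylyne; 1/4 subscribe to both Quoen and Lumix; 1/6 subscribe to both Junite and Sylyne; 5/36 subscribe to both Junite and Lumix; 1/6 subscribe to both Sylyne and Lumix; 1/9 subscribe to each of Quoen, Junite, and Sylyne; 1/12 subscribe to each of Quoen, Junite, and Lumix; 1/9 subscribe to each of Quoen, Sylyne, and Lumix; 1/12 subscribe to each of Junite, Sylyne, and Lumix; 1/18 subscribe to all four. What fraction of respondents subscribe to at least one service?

P(at least one) = 19/36 + 13/36 + 4/9 + 7/18 − 1/6 − 1/4 − 1/4 − 1/6 − 5/36 − 1/6 + 1/9 + 1/12 + 1/9 + 1/12 − 1/18 = 11/12

11/12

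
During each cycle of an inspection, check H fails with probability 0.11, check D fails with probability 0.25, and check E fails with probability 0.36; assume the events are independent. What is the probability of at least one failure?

0.5728

P(none) = (1 − 0.11) × (1 − 0.25) × (1 − 0.36) = 0.89 × 0.75 × 0.64 = 0.4272
P(at least one) = 1 − 0.4272 = 0.5728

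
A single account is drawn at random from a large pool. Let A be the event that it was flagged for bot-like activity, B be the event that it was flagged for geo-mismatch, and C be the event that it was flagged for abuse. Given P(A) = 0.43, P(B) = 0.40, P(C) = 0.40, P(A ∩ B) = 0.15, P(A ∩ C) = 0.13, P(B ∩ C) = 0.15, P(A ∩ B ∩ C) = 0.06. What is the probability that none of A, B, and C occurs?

P(A ∪ B ∪ C) = 0.43 + 0.40 + 0.40 − 0.15 − 0.13 − 0.15 + 0.06 = 0.86
P(none) = 1 − 0.86 = 0.14

0.14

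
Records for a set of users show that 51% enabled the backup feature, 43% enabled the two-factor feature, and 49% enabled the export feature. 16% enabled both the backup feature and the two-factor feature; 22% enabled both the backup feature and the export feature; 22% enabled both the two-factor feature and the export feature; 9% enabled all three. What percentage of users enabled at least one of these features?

92%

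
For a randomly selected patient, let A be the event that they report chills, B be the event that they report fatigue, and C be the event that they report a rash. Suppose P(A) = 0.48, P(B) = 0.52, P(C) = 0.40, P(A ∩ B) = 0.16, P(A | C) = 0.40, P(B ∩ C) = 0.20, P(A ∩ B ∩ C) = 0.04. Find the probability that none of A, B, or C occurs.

0.08

P(A ∩ C) = P(C)·P(A|C) = 0.40 × 0.40 = 0.16
Inclusion–exclusion gives
P(A ∪ B ∪ C) = 0.48 + 0.52 + 0.40 − 0.16 − 0.16 − 0.20 + 0.04 = 0.92
P(none) = 1 − 0.92 = 0.08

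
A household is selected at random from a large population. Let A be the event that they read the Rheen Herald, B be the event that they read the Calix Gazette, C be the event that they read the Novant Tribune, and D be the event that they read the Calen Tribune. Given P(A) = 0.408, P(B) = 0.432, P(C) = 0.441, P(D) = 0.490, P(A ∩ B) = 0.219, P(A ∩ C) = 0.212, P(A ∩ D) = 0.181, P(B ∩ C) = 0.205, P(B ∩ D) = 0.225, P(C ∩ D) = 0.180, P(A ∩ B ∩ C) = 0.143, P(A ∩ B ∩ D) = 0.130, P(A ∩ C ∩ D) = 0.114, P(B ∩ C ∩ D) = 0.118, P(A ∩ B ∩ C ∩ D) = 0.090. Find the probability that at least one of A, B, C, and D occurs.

0.964

Inclusion–exclusion gives
P(A ∪ B ∪ C ∪ D) = 0.408 + 0.432 + 0.441 + 0.490 − 0.219 − 0.212 − 0.181 − 0.205 − 0.225 − 0.180 + 0.143 + 0.130 + 0.114 + 0.118 − 0.090 = 0.964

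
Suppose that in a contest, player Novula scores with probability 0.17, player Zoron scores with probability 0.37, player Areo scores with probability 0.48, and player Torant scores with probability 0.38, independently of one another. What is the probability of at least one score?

0.83141704

Since the events are independent, P(none) is the product of the individual non-occurrence probabilities.
P(none) = (1 − 0.17) × (1 − 0.37) × (1 − 0.48) × (1 − 0.38) = 0.83 × 0.63 × 0.52 × 0.62 = 0.16858296
P(at least one) = 1 − 0.16858296 = 0.83141704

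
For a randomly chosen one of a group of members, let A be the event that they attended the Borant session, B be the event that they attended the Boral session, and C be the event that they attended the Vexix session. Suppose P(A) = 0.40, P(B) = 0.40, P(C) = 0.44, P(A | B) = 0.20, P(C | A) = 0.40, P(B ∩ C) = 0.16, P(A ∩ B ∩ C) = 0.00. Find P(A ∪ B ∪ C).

P(A ∩ B) = P(B)·P(A|B) = 0.40 × 0.20 = 0.08
P(A ∩ C) = P(A)·P(C|A) = 0.40 × 0.40 = 0.16
P(A ∪ B ∪ C) = 0.40 + 0.40 + 0.44 − 0.08 − 0.16 − 0.16 + 0.00 = 0.84

0.84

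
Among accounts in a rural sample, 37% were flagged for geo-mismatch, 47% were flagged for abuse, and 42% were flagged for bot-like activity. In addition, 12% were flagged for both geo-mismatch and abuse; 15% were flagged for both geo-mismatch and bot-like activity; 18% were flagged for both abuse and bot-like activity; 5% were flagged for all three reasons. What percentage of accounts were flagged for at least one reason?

86%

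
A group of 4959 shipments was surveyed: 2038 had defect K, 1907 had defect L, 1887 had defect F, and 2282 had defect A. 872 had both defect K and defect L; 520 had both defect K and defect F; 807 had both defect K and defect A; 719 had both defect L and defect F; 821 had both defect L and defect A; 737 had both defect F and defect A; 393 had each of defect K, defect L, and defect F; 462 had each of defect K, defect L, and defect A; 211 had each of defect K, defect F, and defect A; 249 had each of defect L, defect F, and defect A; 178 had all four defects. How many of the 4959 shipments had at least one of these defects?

4775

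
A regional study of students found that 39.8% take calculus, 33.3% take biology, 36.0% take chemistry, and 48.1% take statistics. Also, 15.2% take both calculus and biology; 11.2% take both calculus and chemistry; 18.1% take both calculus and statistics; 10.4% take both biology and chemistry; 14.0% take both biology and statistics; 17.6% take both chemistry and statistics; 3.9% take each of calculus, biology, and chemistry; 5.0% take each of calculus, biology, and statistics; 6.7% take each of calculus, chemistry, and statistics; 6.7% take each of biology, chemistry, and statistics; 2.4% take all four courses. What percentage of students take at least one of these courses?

90.6%

By inclusion–exclusion:
P(at least one) = 39.8 + 33.3 + 36.0 + 48.1 − 15.2 − 11.2 − 18.1 − 10.4 − 14.0 − 17.6 + 3.9 + 5.0 + 6.7 + 6.7 − 2.4 = 90.6%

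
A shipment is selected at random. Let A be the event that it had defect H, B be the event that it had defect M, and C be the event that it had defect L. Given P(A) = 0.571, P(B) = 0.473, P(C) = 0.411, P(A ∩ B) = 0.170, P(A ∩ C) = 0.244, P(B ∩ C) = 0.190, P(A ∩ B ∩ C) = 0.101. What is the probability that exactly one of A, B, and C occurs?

0.550

P(exactly one) = 0.571 + 0.473 + 0.411 − 2·0.170 − 2·0.244 − 2·0.190 + 3·0.101 = 0.550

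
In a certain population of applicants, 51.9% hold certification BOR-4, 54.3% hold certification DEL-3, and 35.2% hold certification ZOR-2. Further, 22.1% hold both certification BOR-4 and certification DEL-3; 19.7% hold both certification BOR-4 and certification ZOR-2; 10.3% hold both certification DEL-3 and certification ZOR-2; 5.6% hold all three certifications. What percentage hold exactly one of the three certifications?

54.0%

By inclusion–exclusion (exactly-one form):
P(exactly one) = 51.9 + 54.3 + 35.2 − 2·22.1 − 2·19.7 − 2·10.3 + 3·5.6 = 54.0%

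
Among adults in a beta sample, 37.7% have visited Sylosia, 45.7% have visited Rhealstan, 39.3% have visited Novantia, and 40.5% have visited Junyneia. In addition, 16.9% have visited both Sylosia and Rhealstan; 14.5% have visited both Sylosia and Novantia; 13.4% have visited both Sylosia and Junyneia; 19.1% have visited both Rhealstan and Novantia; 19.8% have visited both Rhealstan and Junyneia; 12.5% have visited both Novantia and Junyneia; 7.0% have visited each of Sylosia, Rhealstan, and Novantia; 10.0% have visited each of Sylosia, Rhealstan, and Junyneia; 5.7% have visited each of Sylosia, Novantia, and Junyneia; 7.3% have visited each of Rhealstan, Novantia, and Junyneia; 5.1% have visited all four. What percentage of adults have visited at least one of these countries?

Inclusion–exclusion gives
P(at least one) = 37.7 + 45.7 + 39.3 + 40.5 − 16.9 − 14.5 − 13.4 − 19.1 − 19.8 − 12.5 + 7.0 + 10.0 + 5.7 + 7.3 − 5.1 = 91.9%

91.9%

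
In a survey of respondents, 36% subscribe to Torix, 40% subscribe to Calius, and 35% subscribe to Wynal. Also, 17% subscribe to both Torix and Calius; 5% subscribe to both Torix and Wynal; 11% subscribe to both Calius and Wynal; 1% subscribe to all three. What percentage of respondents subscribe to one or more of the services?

79%

By inclusion–exclusion:
P(≥1) = 36 + 40 + 35 − 17 − 5 − 11 + 1 = 79%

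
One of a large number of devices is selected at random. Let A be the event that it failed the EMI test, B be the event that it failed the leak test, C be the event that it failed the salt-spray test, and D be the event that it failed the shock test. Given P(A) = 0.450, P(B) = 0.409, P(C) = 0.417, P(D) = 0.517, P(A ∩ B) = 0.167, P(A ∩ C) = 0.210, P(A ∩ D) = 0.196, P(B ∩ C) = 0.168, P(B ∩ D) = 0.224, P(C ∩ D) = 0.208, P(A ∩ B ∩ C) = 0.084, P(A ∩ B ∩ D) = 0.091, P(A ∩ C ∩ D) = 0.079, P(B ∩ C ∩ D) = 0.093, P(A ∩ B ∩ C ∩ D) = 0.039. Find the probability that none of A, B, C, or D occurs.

Inclusion–exclusion gives
P(A ∪ B ∪ C ∪ D) = 0.450 + 0.409 + 0.417 + 0.517 − 0.167 − 0.210 − 0.196 − 0.168 − 0.224 − 0.208 + 0.084 + 0.091 + 0.079 + 0.093 − 0.039 = 0.928
P(none) = 1 − 0.928 = 0.072

0.072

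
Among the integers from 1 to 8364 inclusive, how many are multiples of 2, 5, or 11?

Using inclusion–exclusion:
⌊8364/2⌋ + ⌊8364/5⌋ + ⌊8364/11⌋ − ⌊8364/10⌋ − ⌊8364/22⌋ − ⌊8364/55⌋ + ⌊8364/110⌋ = 4182 + 1672 + 760 − 836 − 380 − 152 + 76 = 5322

5322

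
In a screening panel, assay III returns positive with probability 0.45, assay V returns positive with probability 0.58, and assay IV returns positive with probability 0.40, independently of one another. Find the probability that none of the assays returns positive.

0.1386

Independence gives P(none) = ∏(1 − pᵢ).
P(none) = (1 − 0.45) × (1 − 0.58) × (1 − 0.40) = 0.55 × 0.42 × 0.60 = 0.1386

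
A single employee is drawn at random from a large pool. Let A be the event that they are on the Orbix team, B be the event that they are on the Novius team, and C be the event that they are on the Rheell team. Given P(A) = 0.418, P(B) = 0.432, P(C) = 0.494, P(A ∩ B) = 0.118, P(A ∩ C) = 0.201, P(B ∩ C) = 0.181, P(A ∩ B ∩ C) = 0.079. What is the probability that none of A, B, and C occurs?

0.077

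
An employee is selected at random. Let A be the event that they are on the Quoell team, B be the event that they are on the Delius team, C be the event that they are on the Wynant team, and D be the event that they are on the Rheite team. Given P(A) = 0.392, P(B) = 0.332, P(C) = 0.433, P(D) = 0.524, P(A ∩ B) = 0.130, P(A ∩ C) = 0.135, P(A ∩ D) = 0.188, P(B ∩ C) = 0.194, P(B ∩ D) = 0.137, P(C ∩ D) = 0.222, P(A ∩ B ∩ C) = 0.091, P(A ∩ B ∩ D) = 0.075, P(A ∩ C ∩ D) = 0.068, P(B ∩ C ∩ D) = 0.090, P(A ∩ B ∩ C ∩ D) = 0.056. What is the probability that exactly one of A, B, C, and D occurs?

0.417

P(exactly one) = 0.392 + 0.332 + 0.433 + 0.524 − 2·0.130 − 2·0.135 − 2·0.188 − 2·0.194 − 2·0.137 − 2·0.222 + 3·0.091 + 3·0.075 + 3·0.068 + 3·0.090 − 4·0.056 = 0.417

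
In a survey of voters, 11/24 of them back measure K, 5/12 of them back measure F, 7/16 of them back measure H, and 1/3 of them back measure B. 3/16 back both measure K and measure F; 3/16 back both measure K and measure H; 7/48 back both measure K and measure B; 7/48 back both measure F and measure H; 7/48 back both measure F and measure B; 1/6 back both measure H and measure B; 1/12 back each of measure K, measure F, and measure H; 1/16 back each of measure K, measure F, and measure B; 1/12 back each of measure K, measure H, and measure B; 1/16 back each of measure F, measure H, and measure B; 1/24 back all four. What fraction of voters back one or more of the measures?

Apply inclusion-exclusion:
P(≥1) = 11/24 + 5/12 + 7/16 + 1/3 − 3/16 − 3/16 − 7/48 − 7/48 − 7/48 − 1/6 + 1/12 + 1/16 + 1/12 + 1/16 − 1/24 = 11/12

11/12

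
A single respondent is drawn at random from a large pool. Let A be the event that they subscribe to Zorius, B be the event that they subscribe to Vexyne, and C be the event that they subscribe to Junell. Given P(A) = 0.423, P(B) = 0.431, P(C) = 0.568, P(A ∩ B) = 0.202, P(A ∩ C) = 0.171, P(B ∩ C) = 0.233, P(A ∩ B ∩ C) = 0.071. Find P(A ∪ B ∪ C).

0.887

Using inclusion–exclusion:
P(A ∪ B ∪ C) = 0.423 + 0.431 + 0.568 − 0.202 − 0.171 − 0.233 + 0.071 = 0.887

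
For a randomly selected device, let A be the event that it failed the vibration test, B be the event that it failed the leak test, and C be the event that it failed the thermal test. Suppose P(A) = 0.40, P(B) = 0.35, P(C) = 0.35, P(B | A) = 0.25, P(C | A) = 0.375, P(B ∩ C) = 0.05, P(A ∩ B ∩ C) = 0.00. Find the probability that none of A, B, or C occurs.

0.20

P(A ∩ B) = P(A)·P(B|A) = 0.40 × 0.25 = 0.10
P(A ∩ C) = P(A)·P(C|A) = 0.40 × 0.375 = 0.15
Inclusion–exclusion gives
P(A ∪ B ∪ C) = 0.40 + 0.35 + 0.35 − 0.10 − 0.15 − 0.05 + 0.00 = 0.80
P(none) = 1 − 0.80 = 0.20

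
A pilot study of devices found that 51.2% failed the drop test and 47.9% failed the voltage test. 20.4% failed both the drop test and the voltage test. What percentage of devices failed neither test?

Using inclusion–exclusion:
P(at least one) = 51.2 + 47.9 − 20.4 = 78.7%
P(none) = 100% − 78.7% = 21.3%

21.3%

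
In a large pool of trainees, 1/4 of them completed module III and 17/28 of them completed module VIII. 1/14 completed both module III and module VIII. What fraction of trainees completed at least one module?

11/14

P(at least one) = 1/4 + 17/28 − 1/14 = 11/14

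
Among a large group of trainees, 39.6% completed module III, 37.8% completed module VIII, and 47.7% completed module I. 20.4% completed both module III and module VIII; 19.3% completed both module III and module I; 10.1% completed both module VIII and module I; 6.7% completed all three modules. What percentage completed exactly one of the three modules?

45.6%

By inclusion–exclusion (exactly-one form):
P(exactly one) = 39.6 + 37.8 + 47.7 − 2·20.4 − 2·19.3 − 2·10.1 + 3·6.7 = 45.6%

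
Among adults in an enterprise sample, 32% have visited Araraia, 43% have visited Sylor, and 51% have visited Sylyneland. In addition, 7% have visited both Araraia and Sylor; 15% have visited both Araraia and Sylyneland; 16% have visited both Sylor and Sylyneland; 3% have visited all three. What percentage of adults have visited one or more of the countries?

91%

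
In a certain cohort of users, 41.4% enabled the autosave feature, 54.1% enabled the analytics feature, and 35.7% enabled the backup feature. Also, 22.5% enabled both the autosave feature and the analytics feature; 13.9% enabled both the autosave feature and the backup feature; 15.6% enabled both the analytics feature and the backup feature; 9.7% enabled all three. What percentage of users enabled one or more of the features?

P(union) = 41.4 + 54.1 + 35.7 − 22.5 − 13.9 − 15.6 + 9.7 = 88.9%

88.9%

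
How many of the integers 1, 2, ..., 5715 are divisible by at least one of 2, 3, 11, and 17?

4085

By inclusion–exclusion:
⌊5715/2⌋ + ⌊5715/3⌋ + ⌊5715/11⌋ + ⌊5715/17⌋ − ⌊5715/6⌋ − ⌊5715/22⌋ − ⌊5715/34⌋ − ⌊5715/33⌋ − ⌊5715/51⌋ − ⌊5715/187⌋ + ⌊5715/66⌋ + ⌊5715/102⌋ + ⌊5715/374⌋ + ⌊5715/561⌋ − ⌊5715/1122⌋ = 2857 + 1905 + 519 + 336 − 952 − 259 − 168 − 173 − 112 − 30 + 86 + 56 + 15 + 10 − 5 = 4085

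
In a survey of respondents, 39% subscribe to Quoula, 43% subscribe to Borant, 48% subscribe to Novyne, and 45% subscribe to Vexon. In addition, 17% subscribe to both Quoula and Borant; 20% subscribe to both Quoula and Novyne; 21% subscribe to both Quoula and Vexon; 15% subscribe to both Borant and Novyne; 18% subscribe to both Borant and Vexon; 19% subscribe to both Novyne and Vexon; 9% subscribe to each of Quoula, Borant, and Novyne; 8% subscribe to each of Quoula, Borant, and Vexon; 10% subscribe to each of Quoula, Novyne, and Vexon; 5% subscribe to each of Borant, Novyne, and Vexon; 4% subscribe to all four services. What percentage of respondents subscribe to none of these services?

7%

Using inclusion–exclusion:
P(at least one) = 39 + 43 + 48 + 45 − 17 − 20 − 21 − 15 − 18 − 19 + 9 + 8 + 10 + 5 − 4 = 93%
P(none) = 100% − 93% = 7%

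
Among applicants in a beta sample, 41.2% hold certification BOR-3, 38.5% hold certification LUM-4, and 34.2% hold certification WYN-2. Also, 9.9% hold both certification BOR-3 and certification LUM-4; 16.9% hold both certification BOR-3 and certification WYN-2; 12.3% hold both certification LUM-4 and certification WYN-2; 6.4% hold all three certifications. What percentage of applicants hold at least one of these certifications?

By inclusion–exclusion:
P(at least one) = 41.2 + 38.5 + 34.2 − 9.9 − 16.9 − 12.3 + 6.4 = 81.2%

81.2%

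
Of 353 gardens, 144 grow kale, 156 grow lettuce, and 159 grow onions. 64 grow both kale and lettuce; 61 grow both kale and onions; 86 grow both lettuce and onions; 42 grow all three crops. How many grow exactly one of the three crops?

|exactly one| = 144 + 156 + 159 − 2·64 − 2·61 − 2·86 + 3·42 = 163

163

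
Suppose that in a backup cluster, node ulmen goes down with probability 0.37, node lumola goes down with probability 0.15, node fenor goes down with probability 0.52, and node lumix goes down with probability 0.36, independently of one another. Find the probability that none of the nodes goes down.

0.1645056

P(none) = (1 − 0.37) × (1 − 0.15) × (1 − 0.52) × (1 − 0.36) = 0.63 × 0.85 × 0.48 × 0.64 = 0.1645056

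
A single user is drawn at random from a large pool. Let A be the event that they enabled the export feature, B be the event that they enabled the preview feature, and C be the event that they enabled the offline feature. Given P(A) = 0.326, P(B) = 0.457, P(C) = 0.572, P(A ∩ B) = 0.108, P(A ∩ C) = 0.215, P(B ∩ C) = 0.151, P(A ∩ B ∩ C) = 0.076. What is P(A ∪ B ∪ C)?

Apply inclusion-exclusion:
P(A ∪ B ∪ C) = 0.326 + 0.457 + 0.572 − 0.108 − 0.215 − 0.151 + 0.076 = 0.957

0.957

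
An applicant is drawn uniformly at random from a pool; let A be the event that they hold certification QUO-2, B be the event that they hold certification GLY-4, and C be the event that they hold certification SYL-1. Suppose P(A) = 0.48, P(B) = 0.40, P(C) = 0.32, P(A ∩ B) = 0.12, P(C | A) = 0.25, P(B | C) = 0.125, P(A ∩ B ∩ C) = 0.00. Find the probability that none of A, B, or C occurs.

P(A ∩ C) = P(A)·P(C|A) = 0.48 × 0.25 = 0.12
P(B ∩ C) = P(C)·P(B|C) = 0.32 × 0.125 = 0.04
Apply inclusion-exclusion:
P(A ∪ B ∪ C) = 0.48 + 0.40 + 0.32 − 0.12 − 0.12 − 0.04 + 0.00 = 0.92
P(none) = 1 − 0.92 = 0.08

0.08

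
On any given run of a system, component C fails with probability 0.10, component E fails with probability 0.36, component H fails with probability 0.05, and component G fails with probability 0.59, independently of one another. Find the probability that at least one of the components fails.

P(none) = (1 − 0.10) × (1 − 0.36) × (1 − 0.05) × (1 − 0.59) = 0.90 × 0.64 × 0.95 × 0.41 = 0.224352
P(at least one) = 1 − 0.224352 = 0.775648

0.775648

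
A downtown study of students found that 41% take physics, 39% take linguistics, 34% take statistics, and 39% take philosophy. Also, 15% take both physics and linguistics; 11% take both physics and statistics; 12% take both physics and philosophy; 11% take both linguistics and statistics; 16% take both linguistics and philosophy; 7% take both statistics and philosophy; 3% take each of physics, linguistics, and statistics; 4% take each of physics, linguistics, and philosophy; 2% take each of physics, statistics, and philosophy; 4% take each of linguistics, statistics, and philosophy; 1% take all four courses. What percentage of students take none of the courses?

7%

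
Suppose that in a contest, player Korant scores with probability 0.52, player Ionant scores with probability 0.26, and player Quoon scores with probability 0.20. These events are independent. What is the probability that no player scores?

0.28416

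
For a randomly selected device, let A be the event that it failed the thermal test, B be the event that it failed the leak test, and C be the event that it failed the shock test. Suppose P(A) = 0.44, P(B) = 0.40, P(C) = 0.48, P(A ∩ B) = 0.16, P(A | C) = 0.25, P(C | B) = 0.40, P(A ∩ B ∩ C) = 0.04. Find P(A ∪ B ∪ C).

0.92

P(A ∩ C) = P(C)·P(A|C) = 0.48 × 0.25 = 0.12
P(B ∩ C) = P(B)·P(C|B) = 0.40 × 0.40 = 0.16
P(A ∪ B ∪ C) = 0.44 + 0.40 + 0.48 − 0.16 − 0.12 − 0.16 + 0.04 = 0.92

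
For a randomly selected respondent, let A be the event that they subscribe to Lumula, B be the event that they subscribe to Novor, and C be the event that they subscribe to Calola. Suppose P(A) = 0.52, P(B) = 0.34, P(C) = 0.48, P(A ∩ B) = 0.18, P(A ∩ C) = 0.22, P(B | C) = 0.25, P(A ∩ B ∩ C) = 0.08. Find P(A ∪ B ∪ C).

P(B ∩ C) = P(C)·P(B|C) = 0.48 × 0.25 = 0.12
P(A ∪ B ∪ C) = 0.52 + 0.34 + 0.48 − 0.18 − 0.22 − 0.12 + 0.08 = 0.90

0.90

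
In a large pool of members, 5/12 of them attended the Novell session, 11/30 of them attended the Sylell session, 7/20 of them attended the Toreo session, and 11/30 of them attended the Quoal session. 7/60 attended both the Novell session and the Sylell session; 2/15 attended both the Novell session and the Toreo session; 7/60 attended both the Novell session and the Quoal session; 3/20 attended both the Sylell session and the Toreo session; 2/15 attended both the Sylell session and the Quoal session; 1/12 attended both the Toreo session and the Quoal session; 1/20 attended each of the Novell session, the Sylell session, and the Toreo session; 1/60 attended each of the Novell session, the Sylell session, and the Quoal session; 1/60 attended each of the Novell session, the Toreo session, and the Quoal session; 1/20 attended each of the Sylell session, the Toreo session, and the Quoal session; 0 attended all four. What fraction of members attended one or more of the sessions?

9/10

Inclusion–exclusion gives
P(union) = 5/12 + 11/30 + 7/20 + 11/30 − 7/60 − 2/15 − 7/60 − 3/20 − 2/15 − 1/12 + 1/20 + 1/60 + 1/60 + 1/20 − 0 = 9/10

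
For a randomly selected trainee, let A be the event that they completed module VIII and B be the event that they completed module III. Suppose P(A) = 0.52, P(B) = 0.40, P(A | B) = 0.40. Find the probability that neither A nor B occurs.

0.24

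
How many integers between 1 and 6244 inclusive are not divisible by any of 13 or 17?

5425

Using inclusion–exclusion:
480 + 367 − 28 = 819
6244 − 819 = 5425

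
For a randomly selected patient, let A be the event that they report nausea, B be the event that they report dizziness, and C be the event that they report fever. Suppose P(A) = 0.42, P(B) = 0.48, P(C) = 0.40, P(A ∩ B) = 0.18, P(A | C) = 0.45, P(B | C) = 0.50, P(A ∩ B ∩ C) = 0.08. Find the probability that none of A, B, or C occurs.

0.18

P(A ∩ C) = P(C)·P(A|C) = 0.40 × 0.45 = 0.18
P(B ∩ C) = P(C)·P(B|C) = 0.40 × 0.50 = 0.20
P(A ∪ B ∪ C) = 0.42 + 0.48 + 0.40 − 0.18 − 0.18 − 0.20 + 0.08 = 0.82
P(none) = 1 − 0.82 = 0.18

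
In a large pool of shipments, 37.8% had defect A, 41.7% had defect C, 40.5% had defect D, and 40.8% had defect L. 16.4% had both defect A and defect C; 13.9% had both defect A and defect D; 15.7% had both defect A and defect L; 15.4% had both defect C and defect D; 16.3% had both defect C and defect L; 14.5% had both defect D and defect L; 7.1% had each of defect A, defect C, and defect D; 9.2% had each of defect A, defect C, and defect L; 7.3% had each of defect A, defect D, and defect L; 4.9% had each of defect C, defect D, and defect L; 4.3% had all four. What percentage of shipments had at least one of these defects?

92.8%

By inclusion–exclusion:
P(union) = 37.8 + 41.7 + 40.5 + 40.8 − 16.4 − 13.9 − 15.7 − 15.4 − 16.3 − 14.5 + 7.1 + 9.2 + 7.3 + 4.9 − 4.3 = 92.8%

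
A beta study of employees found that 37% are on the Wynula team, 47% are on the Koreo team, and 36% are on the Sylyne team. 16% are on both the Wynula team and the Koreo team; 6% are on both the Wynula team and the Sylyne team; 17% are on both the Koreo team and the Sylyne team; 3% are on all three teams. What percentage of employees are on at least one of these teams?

84%

By inclusion-exclusion,
P(at least one) = 37 + 47 + 36 − 16 − 6 − 17 + 3 = 84%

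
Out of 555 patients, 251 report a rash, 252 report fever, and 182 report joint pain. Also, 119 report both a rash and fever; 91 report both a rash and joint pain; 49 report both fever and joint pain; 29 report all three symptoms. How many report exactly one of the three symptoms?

254

Using the inclusion–exclusion count for exactly one event:
N(exactly one) = 251 + 252 + 182 − 2·119 − 2·91 − 2·49 + 3·29 = 254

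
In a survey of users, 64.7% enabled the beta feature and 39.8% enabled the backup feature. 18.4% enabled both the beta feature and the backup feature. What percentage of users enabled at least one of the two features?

Inclusion–exclusion gives
P(union) = 64.7 + 39.8 − 18.4 = 86.1%

86.1%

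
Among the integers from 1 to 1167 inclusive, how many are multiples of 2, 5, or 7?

766

Apply inclusion-exclusion:
583 + 233 + 166 − 116 − 83 − 33 + 16 = 766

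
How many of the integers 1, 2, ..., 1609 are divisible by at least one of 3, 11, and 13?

708

floor(1609/3) + floor(1609/11) + floor(1609/13) − floor(1609/33) − floor(1609/39) − floor(1609/143) + floor(1609/429) = 536 + 146 + 123 − 48 − 41 − 11 + 3 = 708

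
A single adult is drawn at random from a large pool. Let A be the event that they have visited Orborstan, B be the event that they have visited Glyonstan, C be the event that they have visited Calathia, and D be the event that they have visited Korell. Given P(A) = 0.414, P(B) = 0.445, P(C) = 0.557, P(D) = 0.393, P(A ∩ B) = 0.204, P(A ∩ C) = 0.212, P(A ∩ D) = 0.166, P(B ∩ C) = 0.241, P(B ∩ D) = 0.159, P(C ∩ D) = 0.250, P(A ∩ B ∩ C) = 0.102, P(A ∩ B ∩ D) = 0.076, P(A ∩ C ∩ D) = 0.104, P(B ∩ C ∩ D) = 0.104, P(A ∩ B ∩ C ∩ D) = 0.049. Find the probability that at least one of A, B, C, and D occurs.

P(A ∪ B ∪ C ∪ D) = 0.414 + 0.445 + 0.557 + 0.393 − 0.204 − 0.212 − 0.166 − 0.241 − 0.159 − 0.250 + 0.102 + 0.076 + 0.104 + 0.104 − 0.049 = 0.914

0.914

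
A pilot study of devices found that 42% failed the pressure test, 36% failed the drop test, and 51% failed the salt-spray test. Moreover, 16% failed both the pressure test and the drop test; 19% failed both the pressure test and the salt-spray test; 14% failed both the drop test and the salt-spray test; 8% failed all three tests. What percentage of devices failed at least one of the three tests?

88%

Inclusion–exclusion gives
P(≥1) = 42 + 36 + 51 − 16 − 19 − 14 + 8 = 88%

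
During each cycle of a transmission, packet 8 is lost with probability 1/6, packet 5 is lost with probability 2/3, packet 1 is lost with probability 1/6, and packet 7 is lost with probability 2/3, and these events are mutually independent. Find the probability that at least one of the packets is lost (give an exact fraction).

299/324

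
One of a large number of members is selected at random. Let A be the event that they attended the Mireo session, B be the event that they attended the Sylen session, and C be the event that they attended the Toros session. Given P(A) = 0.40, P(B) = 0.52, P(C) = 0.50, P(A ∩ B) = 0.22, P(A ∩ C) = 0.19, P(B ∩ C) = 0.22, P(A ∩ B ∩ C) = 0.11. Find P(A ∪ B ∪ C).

0.90

By inclusion–exclusion:
P(A ∪ B ∪ C) = 0.40 + 0.52 + 0.50 − 0.22 − 0.19 − 0.22 + 0.11 = 0.90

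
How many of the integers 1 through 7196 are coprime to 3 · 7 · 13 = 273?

floor(7196/3) + floor(7196/7) + floor(7196/13) − floor(7196/21) − floor(7196/39) − floor(7196/91) + floor(7196/273) = 2398 + 1028 + 553 − 342 − 184 − 79 + 26 = 3400
7196 − 3400 = 3796

3796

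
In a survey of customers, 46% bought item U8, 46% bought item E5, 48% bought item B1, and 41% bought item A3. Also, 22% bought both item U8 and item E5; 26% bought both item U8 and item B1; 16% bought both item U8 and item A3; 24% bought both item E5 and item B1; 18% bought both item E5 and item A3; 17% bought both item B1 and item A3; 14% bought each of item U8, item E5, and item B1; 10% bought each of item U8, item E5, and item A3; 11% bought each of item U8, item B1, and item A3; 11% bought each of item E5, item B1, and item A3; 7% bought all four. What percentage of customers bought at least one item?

97%

P(≥1) = 46 + 46 + 48 + 41 − 22 − 26 − 16 − 24 − 18 − 17 + 14 + 10 + 11 + 11 − 7 = 97%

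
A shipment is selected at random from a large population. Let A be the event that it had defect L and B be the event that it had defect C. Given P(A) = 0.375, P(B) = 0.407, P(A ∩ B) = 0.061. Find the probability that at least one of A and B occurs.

0.721

P(A ∪ B) = 0.375 + 0.407 − 0.061 = 0.721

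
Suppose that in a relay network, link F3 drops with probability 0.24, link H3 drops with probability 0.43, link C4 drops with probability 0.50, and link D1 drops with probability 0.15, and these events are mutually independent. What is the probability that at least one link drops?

0.81589

P(none) = (1 − 0.24) × (1 − 0.43) × (1 − 0.50) × (1 − 0.15) = 0.76 × 0.57 × 0.50 × 0.85 = 0.18411
P(at least one) = 1 − 0.18411 = 0.81589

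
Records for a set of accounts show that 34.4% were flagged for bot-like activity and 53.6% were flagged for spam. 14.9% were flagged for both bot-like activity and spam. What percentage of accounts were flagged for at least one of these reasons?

Inclusion–exclusion gives
P(≥1) = 34.4 + 53.6 − 14.9 = 73.1%

73.1%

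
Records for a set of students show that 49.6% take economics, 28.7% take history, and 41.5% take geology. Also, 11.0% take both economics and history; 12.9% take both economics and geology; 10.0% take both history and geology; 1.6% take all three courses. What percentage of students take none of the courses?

12.5%

P(≥1) = 49.6 + 28.7 + 41.5 − 11.0 − 12.9 − 10.0 + 1.6 = 87.5%
P(none) = 100% − 87.5% = 12.5%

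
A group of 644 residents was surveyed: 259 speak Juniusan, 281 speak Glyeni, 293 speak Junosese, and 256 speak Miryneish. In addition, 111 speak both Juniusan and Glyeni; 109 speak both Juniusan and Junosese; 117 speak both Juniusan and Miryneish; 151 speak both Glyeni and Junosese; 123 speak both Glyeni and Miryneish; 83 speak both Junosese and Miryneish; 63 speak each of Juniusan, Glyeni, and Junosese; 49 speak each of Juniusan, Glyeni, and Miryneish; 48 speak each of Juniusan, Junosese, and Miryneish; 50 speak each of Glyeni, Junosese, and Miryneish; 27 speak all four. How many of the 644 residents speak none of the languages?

N(≥1) = 259 + 281 + 293 + 256 − 111 − 109 − 117 − 151 − 123 − 83 + 63 + 49 + 48 + 50 − 27 = 578
None: 644 − 578 = 66

66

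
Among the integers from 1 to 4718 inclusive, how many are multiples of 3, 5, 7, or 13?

By inclusion–exclusion:
floor(4718/3) + floor(4718/5) + floor(4718/7) + floor(4718/13) − floor(4718/15) − floor(4718/21) − floor(4718/39) − floor(4718/35) − floor(4718/65) − floor(4718/91) + floor(4718/105) + floor(4718/195) + floor(4718/273) + floor(4718/455) − floor(4718/1365) = 1572 + 943 + 674 + 362 − 314 − 224 − 120 − 134 − 72 − 51 + 44 + 24 + 17 + 10 − 3 = 2728

2728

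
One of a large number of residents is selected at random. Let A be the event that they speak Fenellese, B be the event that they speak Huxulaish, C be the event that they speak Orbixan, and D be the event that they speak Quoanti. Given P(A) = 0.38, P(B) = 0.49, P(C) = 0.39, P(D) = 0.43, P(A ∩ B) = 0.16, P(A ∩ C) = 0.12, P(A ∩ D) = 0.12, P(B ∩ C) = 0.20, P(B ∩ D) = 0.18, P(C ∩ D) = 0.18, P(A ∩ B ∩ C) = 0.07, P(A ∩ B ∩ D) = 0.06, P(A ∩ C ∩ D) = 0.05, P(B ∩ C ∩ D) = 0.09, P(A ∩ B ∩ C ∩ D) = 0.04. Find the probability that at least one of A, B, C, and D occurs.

P(A ∪ B ∪ C ∪ D) = 0.38 + 0.49 + 0.39 + 0.43 − 0.16 − 0.12 − 0.12 − 0.20 − 0.18 − 0.18 + 0.07 + 0.06 + 0.05 + 0.09 − 0.04 = 0.96

0.96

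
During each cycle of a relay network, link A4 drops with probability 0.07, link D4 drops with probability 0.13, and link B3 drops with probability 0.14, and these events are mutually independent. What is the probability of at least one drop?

0.304174

P(none) = (1 − 0.07) × (1 − 0.13) × (1 − 0.14) = 0.93 × 0.87 × 0.86 = 0.695826
P(at least one) = 1 − 0.695826 = 0.304174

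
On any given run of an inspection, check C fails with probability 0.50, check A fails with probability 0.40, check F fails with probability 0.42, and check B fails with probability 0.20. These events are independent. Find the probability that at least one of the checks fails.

0.8608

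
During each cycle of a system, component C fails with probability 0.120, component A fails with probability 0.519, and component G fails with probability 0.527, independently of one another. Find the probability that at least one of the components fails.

0.79978856

P(none) = (1 − 0.120) × (1 − 0.519) × (1 − 0.527) = 0.880 × 0.481 × 0.473 = 0.20021144
P(at least one) = 1 − 0.20021144 = 0.79978856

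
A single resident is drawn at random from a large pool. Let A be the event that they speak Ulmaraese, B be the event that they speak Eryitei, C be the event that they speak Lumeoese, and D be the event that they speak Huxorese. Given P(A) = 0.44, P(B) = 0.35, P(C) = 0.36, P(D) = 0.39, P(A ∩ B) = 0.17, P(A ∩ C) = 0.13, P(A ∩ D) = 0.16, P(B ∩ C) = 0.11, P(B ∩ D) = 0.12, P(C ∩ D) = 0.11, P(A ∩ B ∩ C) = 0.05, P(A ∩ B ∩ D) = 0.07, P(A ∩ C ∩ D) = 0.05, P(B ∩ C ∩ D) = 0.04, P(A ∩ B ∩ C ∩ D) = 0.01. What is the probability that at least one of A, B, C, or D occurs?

By inclusion-exclusion,
P(A ∪ B ∪ C ∪ D) = 0.44 + 0.35 + 0.36 + 0.39 − 0.17 − 0.13 − 0.16 − 0.11 − 0.12 − 0.11 + 0.05 + 0.07 + 0.05 + 0.04 − 0.01 = 0.94

0.94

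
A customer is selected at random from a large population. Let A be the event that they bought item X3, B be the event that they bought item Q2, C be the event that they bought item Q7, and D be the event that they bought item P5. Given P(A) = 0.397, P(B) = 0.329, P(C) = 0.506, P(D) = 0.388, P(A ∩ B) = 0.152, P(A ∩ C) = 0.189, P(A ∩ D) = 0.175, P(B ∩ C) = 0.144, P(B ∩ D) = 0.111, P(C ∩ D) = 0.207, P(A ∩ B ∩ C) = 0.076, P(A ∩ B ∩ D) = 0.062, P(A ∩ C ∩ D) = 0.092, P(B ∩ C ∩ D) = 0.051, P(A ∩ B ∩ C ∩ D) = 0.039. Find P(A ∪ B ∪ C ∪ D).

0.884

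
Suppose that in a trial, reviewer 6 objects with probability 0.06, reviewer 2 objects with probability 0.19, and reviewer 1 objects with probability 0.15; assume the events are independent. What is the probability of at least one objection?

Independence gives P(none) = ∏(1 − pᵢ).
P(none) = (1 − 0.06) × (1 − 0.19) × (1 − 0.15) = 0.94 × 0.81 × 0.85 = 0.64719
P(at least one) = 1 − 0.64719 = 0.35281

0.35281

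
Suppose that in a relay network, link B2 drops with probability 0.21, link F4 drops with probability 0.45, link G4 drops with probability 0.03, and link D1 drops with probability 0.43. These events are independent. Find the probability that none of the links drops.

Independence gives P(none) = ∏(1 − pᵢ).
P(none) = (1 − 0.21) × (1 − 0.45) × (1 − 0.03) × (1 − 0.43) = 0.79 × 0.55 × 0.97 × 0.57 = 0.24023505

0.24023505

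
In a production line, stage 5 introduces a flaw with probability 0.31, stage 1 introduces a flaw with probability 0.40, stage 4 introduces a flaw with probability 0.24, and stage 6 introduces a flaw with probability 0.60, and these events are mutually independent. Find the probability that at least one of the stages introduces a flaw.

Independence gives P(none) = ∏(1 − pᵢ).
P(none) = (1 − 0.31) × (1 − 0.40) × (1 − 0.24) × (1 − 0.60) = 0.69 × 0.60 × 0.76 × 0.40 = 0.125856
P(at least one) = 1 − 0.125856 = 0.874144

0.874144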